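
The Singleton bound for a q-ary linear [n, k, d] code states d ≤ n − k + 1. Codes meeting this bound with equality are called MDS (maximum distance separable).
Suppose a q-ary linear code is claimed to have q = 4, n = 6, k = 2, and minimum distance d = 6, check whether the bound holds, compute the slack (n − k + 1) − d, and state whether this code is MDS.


Singleton RHS = n − k + 1 = 5, slack = -1, bound violated (no such code; not MDS).

Singleton bound: d ≤ n − k + 1.
Here n = 6, k = 2, so n − k + 1 = 5.
Given d = 6, check d ≤ 5: NO.
Slack = (n − k + 1) − d = -1.
The slack is negative: d = 6 exceeds n − k + 1 = 5 by 1, so the Singleton bound is violated and no linear [6, 2, 6]_4 code can exist. In particular it is not MDS (MDS requires d = n − k + 1 exactly).
Description: the claimed parameters are [6, 2, 6]_4; such a code would be impossible (violates the Singleton bound).


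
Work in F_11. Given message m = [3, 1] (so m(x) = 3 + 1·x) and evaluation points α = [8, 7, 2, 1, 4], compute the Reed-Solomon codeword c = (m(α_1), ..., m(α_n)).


c = [0, 10, 5, 4, 7]

Message polynomial: m(x) = 3 + 1·x (mod 11).
For each evaluation point α_i, compute m(α_i) mod 11:
  α_1 = 8: Horner steps 1 → 0, so m(8) = 0.
  α_2 = 7: Horner steps 1 → 10, so m(7) = 10.
  α_3 = 2: Horner steps 1 → 5, so m(2) = 5.
  α_4 = 1: Horner steps 1 → 4, so m(1) = 4.
  α_5 = 4: Horner steps 1 → 7, so m(4) = 7.
Codeword c = [0, 10, 5, 4, 7] ∈ F_11^5.


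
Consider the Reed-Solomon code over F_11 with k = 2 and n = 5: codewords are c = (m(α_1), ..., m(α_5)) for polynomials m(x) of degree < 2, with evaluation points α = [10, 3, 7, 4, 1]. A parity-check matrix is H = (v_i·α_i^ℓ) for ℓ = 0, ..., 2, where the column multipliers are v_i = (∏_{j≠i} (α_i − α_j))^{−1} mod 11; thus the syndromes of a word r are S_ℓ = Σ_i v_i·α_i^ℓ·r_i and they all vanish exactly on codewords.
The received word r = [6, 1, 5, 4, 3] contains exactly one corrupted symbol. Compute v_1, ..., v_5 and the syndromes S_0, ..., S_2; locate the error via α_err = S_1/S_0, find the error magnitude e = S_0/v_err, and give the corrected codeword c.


S = (10, 8, 2), error at position 2, error magnitude e = 1, c = [6, 0, 5, 4, 3].

Step 1: column multipliers v_i = (∏_{j≠i}(α_i − α_j))^{−1} mod 11.
  i = 1 (α = 10): (10−3)(10−7)(10−4)(10−1) = 7·3·6·9 = 1134 ≡ 1, so v_1 = 1^{−1} = 1 (mod 11).
  i = 2 (α = 3): (3−10)(3−7)(3−4)(3−1) = (−7)·(−4)·(−1)·2 = −56 ≡ 10, so v_2 = 10^{−1} = 10 (mod 11).
  i = 3 (α = 7): (7−10)(7−3)(7−4)(7−1) = (−3)·4·3·6 = −216 ≡ 4, so v_3 = 4^{−1} = 3 (mod 11).
  i = 4 (α = 4): (4−10)(4−3)(4−7)(4−1) = (−6)·1·(−3)·3 = 54 ≡ 10, so v_4 = 10^{−1} = 10 (mod 11).
  i = 5 (α = 1): (1−10)(1−3)(1−7)(1−4) = (−9)·(−2)·(−6)·(−3) = 324 ≡ 5, so v_5 = 5^{−1} = 9 (mod 11).
  v = [1, 10, 3, 10, 9].
Step 2: syndromes of r = [6, 1, 5, 4, 3] (all sums mod 11).
  S_0 = Σ v_i r_i = 1·6 + 10·1 + 3·5 + 10·4 + 9·3 = 98 ≡ 10.
  S_1 = Σ v_i α_i r_i = 1·10·6 + 10·3·1 + 3·7·5 + 10·4·4 + 9·1·3 = 382 ≡ 8.
  α_i^2 mod 11 = [1, 9, 5, 5, 1].
  S_2 = Σ v_i α_i^2 r_i = 1·1·6 + 10·9·1 + 3·5·5 + 10·5·4 + 9·1·3 = 398 ≡ 2.
  S = (10, 8, 2) ≠ 0, so r is not a codeword (an error is present).
Step 3: locate the error. For a single error e at position i, S_ℓ = v_i·e·α_i^ℓ, so α_err = S_1/S_0.
  S_0^{−1} = 10^{−1} = 10 (mod 11), so α_err = 8·10 = 80 ≡ 3 = α_2. Error position i = 2.
  Consistency check: S_2/S_1 = 2·7 = 14 ≡ 3 = α_err ✓ (single-error assumption holds).
Step 4: error magnitude e = S_0/v_2 = S_0·∏_{j≠2}(α_2 − α_j) = 10·10 = 100 ≡ 1 (mod 11).
Step 5: correct position 2: c_2 = r_2 − e = 1 − 1 ≡ 0 (mod 11). Hence c = [6, 0, 5, 4, 3].
  Check: interpolating c through the α_i gives m(x) = 10 + 4·x (degree < 2) with m(α_i) = c_i for every i, so c is indeed a codeword.


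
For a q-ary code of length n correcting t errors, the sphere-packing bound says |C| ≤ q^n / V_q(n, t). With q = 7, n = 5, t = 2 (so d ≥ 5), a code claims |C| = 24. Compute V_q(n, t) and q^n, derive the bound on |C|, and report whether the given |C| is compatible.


V_q(n, t) = 391, q^n = 16807, Hamming bound = 42, |C| = 24 ≤ bound (satisfied).

Step 1: Compute V_q(n, t) = Σ_{j=0}^2 C(n, j) (q−1)^j.
  j = 0: C(5,0)·(6)^0 = 1·1 = 1.
  j = 1: C(5,1)·(6)^1 = 5·6 = 30.
  j = 2: C(5,2)·(6)^2 = 10·36 = 360.
  V_q(n, t) = 1 + 30 + 360 = 391.
Step 2: q^n = 7^5 = 16807.
Step 3: Hamming bound ⌊q^n / V_q(n,t)⌋ = ⌊16807/391⌋ = 42.
Step 4: Compare |C| = 24 to 42: satisfied.
The claimed |C| lies below the Hamming bound.


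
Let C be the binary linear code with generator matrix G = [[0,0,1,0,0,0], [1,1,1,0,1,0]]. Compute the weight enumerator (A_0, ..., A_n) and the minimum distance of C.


Weight distribution: A_0 = 1, A_1 = 1, A_3 = 1, A_4 = 1. Minimum distance d = 1.

Enumerate all 2^2 = 4 messages m ∈ F_2^2.
For each, compute codeword c = mG in F_2^6, then tally its weight.
  m = 00 → c = 000000, weight = 0.
  m = 10 → c = 001000, weight = 1.
  m = 01 → c = 111010, weight = 4.
  m = 11 → c = 110010, weight = 3.
Tally weights:
  weight 0: 1 codewords.
  weight 1: 1 codewords.
  weight 3: 1 codewords.
  weight 4: 1 codewords.
Minimum distance d = smallest w > 0 with A_w > 0 = 1.
Sanity: Σ A_w = 4 = 2^2 = 4 ✓.


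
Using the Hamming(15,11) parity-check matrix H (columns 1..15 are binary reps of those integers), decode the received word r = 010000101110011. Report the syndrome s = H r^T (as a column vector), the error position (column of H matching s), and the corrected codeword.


s = (1, 1, 0, 0)^T, error position = 12, corrected codeword c = 010000101111011

Compute s = H r^T mod 2 one row at a time:
  s_1 = 0 + 1 + 1 + 1 + 0 + 0 + 1 + 1 = 5 ≡ 1 (mod 2).
  s_2 = 0 + 0 + 0 + 1 + 0 + 0 + 1 + 1 = 3 ≡ 1 (mod 2).
  s_3 = 1 + 0 + 0 + 1 + 1 + 1 + 1 + 1 = 6 ≡ 0 (mod 2).
  s_4 = 0 + 0 + 0 + 1 + 1 + 1 + 0 + 1 = 4 ≡ 0 (mod 2).
s = (1, 1, 0, 0)^T — this equals column 12 of H (binary 1100), so error is at position 12.
Correct: flip bit 12 of r = 010000101110011 to get c = 010000101111011.


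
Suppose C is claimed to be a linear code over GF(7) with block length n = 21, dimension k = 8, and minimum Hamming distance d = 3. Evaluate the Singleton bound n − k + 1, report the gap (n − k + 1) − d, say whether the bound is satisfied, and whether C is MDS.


Singleton RHS = n − k + 1 = 14, slack = 11, bound satisfied, not MDS.

Singleton bound: d ≤ n − k + 1.
Here n = 21, k = 8, so n − k + 1 = 14.
Given d = 3, check d ≤ 14: YES.
Slack = (n − k + 1) − d = 11.
The code is NOT MDS (slack = 11 > 0).
Description: the claimed parameters are [21, 8, 3]_7; such a code would be non-MDS.


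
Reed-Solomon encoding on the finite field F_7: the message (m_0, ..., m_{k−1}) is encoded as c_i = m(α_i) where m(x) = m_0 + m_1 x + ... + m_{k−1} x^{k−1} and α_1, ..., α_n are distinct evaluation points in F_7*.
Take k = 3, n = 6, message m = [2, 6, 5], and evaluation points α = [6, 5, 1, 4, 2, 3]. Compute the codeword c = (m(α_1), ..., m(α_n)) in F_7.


c = [1, 3, 6, 1, 6, 2]

Message polynomial: m(x) = 2 + 6·x + 5·x^2 (mod 7).
For each evaluation point α_i, compute m(α_i) mod 7:
  α_1 = 6: Horner steps 5 → 1 → 1, so m(6) = 1.
  α_2 = 5: Horner steps 5 → 3 → 3, so m(5) = 3.
  α_3 = 1: Horner steps 5 → 4 → 6, so m(1) = 6.
  α_4 = 4: Horner steps 5 → 5 → 1, so m(4) = 1.
  α_5 = 2: Horner steps 5 → 2 → 6, so m(2) = 6.
  α_6 = 3: Horner steps 5 → 0 → 2, so m(3) = 2.
Codeword c = [1, 3, 6, 1, 6, 2] ∈ F_7^6.


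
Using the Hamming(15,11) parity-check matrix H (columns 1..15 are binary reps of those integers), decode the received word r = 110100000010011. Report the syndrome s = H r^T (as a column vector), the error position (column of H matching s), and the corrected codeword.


s = (1, 1, 0, 1)^T, error position = 13, corrected codeword c = 110100000010111

Compute s = H r^T mod 2 one row at a time:
  s_1 = 0 + 0 + 0 + 1 + 0 + 0 + 1 + 1 = 3 ≡ 1 (mod 2).
  s_2 = 1 + 0 + 0 + 0 + 0 + 0 + 1 + 1 = 3 ≡ 1 (mod 2).
  s_3 = 1 + 0 + 0 + 0 + 0 + 1 + 1 + 1 = 4 ≡ 0 (mod 2).
  s_4 = 1 + 0 + 0 + 0 + 0 + 1 + 0 + 1 = 3 ≡ 1 (mod 2).
s = (1, 1, 0, 1)^T — this equals column 13 of H (binary 1101), so error is at position 13.
Correct: flip bit 13 of r = 110100000010011 to get c = 110100000010111.


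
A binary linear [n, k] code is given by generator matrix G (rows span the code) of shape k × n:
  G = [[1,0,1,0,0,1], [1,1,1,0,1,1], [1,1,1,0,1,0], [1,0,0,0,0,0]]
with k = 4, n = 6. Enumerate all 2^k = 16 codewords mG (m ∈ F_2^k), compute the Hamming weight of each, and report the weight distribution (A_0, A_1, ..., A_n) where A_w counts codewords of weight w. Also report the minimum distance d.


Weight distribution: A_0 = 1, A_1 = 3, A_2 = 4, A_3 = 4, A_4 = 3, A_5 = 1. Minimum distance d = 1.

Enumerate all 2^4 = 16 messages m ∈ F_2^4.
For each, compute codeword c = mG in F_2^6, then tally its weight.
  m = 0000 → c = 000000, weight = 0.
  m = 1000 → c = 101001, weight = 3.
  m = 0100 → c = 111011, weight = 5.
  m = 1100 → c = 010010, weight = 2.
  m = 0010 → c = 111010, weight = 4.
  m = 1010 → c = 010011, weight = 3.
  m = 0110 → c = 000001, weight = 1.
  m = 1110 → c = 101000, weight = 2.
  m = 0001 → c = 100000, weight = 1.
  m = 1001 → c = 001001, weight = 2.
  m = 0101 → c = 011011, weight = 4.
  m = 1101 → c = 110010, weight = 3.
  m = 0011 → c = 011010, weight = 3.
  m = 1011 → c = 110011, weight = 4.
  m = 0111 → c = 100001, weight = 2.
  m = 1111 → c = 001000, weight = 1.
Tally weights:
  weight 0: 1 codewords.
  weight 1: 3 codewords.
  weight 2: 4 codewords.
  weight 3: 4 codewords.
  weight 4: 3 codewords.
  weight 5: 1 codewords.
Minimum distance d = smallest w > 0 with A_w > 0 = 1.
Sanity: Σ A_w = 16 = 2^4 = 16 ✓.


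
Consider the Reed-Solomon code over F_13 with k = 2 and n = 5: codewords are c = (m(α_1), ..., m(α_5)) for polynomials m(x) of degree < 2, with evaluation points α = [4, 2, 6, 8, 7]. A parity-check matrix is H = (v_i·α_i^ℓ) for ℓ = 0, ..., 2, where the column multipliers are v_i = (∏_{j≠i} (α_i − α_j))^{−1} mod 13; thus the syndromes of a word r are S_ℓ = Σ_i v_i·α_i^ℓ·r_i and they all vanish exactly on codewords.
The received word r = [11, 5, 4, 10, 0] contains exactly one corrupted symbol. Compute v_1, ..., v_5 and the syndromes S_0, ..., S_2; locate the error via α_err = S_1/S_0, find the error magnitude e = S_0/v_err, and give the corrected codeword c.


S = (10, 5, 9), error at position 5, error magnitude e = 6, c = [11, 5, 4, 10, 7].

Step 1: column multipliers v_i = (∏_{j≠i}(α_i − α_j))^{−1} mod 13.
  i = 1 (α = 4): (4−2)(4−6)(4−8)(4−7) = 2·(−2)·(−4)·(−3) = −48 ≡ 4, so v_1 = 4^{−1} = 10 (mod 13).
  i = 2 (α = 2): (2−4)(2−6)(2−8)(2−7) = (−2)·(−4)·(−6)·(−5) = 240 ≡ 6, so v_2 = 6^{−1} = 11 (mod 13).
  i = 3 (α = 6): (6−4)(6−2)(6−8)(6−7) = 2·4·(−2)·(−1) = 16 ≡ 3, so v_3 = 3^{−1} = 9 (mod 13).
  i = 4 (α = 8): (8−4)(8−2)(8−6)(8−7) = 4·6·2·1 = 48 ≡ 9, so v_4 = 9^{−1} = 3 (mod 13).
  i = 5 (α = 7): (7−4)(7−2)(7−6)(7−8) = 3·5·1·(−1) = −15 ≡ 11, so v_5 = 11^{−1} = 6 (mod 13).
  v = [10, 11, 9, 3, 6].
Step 2: syndromes of r = [11, 5, 4, 10, 0] (all sums mod 13).
  S_0 = Σ v_i r_i = 10·11 + 11·5 + 9·4 + 3·10 + 6·0 = 231 ≡ 10.
  S_1 = Σ v_i α_i r_i = 10·4·11 + 11·2·5 + 9·6·4 + 3·8·10 + 6·7·0 = 1006 ≡ 5.
  α_i^2 mod 13 = [3, 4, 10, 12, 10].
  S_2 = Σ v_i α_i^2 r_i = 10·3·11 + 11·4·5 + 9·10·4 + 3·12·10 + 6·10·0 = 1270 ≡ 9.
  S = (10, 5, 9) ≠ 0, so r is not a codeword (an error is present).
Step 3: locate the error. For a single error e at position i, S_ℓ = v_i·e·α_i^ℓ, so α_err = S_1/S_0.
  S_0^{−1} = 10^{−1} = 4 (mod 13), so α_err = 5·4 = 20 ≡ 7 = α_5. Error position i = 5.
  Consistency check: S_2/S_1 = 9·8 = 72 ≡ 7 = α_err ✓ (single-error assumption holds).
Step 4: error magnitude e = S_0/v_5 = S_0·∏_{j≠5}(α_5 − α_j) = 10·11 = 110 ≡ 6 (mod 13).
Step 5: correct position 5: c_5 = r_5 − e = 0 − 6 ≡ 7 (mod 13). Hence c = [11, 5, 4, 10, 7].
  Check: interpolating c through the α_i gives m(x) = 12 + 3·x (degree < 2) with m(α_i) = c_i for every i, so c is indeed a codeword.


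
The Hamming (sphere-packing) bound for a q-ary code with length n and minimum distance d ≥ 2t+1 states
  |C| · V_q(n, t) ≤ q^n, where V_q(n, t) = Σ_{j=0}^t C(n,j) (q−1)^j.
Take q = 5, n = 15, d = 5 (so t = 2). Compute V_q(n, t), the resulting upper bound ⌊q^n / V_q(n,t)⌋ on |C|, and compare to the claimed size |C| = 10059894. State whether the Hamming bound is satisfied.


V_q(n, t) = 1741, q^n = 30517578125, Hamming bound = 17528764, |C| = 10059894 ≤ bound (satisfied).

Step 1: Compute V_q(n, t) = Σ_{j=0}^2 C(n, j) (q−1)^j.
  j = 0: C(15,0)·(4)^0 = 1·1 = 1.
  j = 1: C(15,1)·(4)^1 = 15·4 = 60.
  j = 2: C(15,2)·(4)^2 = 105·16 = 1680.
  V_q(n, t) = 1 + 60 + 1680 = 1741.
Step 2: q^n = 5^15 = 30517578125.
Step 3: Hamming bound ⌊q^n / V_q(n,t)⌋ = ⌊30517578125/1741⌋ = 17528764.
Step 4: Compare |C| = 10059894 to 17528764: satisfied.
The claimed |C| lies below the Hamming bound.


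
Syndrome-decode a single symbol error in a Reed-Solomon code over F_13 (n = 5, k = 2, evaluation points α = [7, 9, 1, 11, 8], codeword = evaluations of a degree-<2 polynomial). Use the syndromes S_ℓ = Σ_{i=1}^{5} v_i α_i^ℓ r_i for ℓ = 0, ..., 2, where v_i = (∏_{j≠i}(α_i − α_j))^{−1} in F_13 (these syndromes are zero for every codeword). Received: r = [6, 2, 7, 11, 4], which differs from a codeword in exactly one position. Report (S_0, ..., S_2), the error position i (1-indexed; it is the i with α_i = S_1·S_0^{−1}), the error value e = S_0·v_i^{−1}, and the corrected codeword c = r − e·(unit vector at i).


S = (9, 9, 9), error at position 3, error magnitude e = 2, c = [6, 2, 5, 11, 4].

Step 1: column multipliers v_i = (∏_{j≠i}(α_i − α_j))^{−1} mod 13.
  i = 1 (α = 7): (7−9)(7−1)(7−11)(7−8) = (−2)·6·(−4)·(−1) = −48 ≡ 4, so v_1 = 4^{−1} = 10 (mod 13).
  i = 2 (α = 9): (9−7)(9−1)(9−11)(9−8) = 2·8·(−2)·1 = −32 ≡ 7, so v_2 = 7^{−1} = 2 (mod 13).
  i = 3 (α = 1): (1−7)(1−9)(1−11)(1−8) = (−6)·(−8)·(−10)·(−7) = 3360 ≡ 6, so v_3 = 6^{−1} = 11 (mod 13).
  i = 4 (α = 11): (11−7)(11−9)(11−1)(11−8) = 4·2·10·3 = 240 ≡ 6, so v_4 = 6^{−1} = 11 (mod 13).
  i = 5 (α = 8): (8−7)(8−9)(8−1)(8−11) = 1·(−1)·7·(−3) = 21 ≡ 8, so v_5 = 8^{−1} = 5 (mod 13).
  v = [10, 2, 11, 11, 5].
Step 2: syndromes of r = [6, 2, 7, 11, 4] (all sums mod 13).
  S_0 = Σ v_i r_i = 10·6 + 2·2 + 11·7 + 11·11 + 5·4 = 282 ≡ 9.
  S_1 = Σ v_i α_i r_i = 10·7·6 + 2·9·2 + 11·1·7 + 11·11·11 + 5·8·4 = 2024 ≡ 9.
  α_i^2 mod 13 = [10, 3, 1, 4, 12].
  S_2 = Σ v_i α_i^2 r_i = 10·10·6 + 2·3·2 + 11·1·7 + 11·4·11 + 5·12·4 = 1413 ≡ 9.
  S = (9, 9, 9) ≠ 0, so r is not a codeword (an error is present).
Step 3: locate the error. For a single error e at position i, S_ℓ = v_i·e·α_i^ℓ, so α_err = S_1/S_0.
  S_0^{−1} = 9^{−1} = 3 (mod 13), so α_err = 9·3 = 27 ≡ 1 = α_3. Error position i = 3.
  Consistency check: S_2/S_1 = 9·3 = 27 ≡ 1 = α_err ✓ (single-error assumption holds).
Step 4: error magnitude e = S_0/v_3 = S_0·∏_{j≠3}(α_3 − α_j) = 9·6 = 54 ≡ 2 (mod 13).
Step 5: correct position 3: c_3 = r_3 − e = 7 − 2 ≡ 5 (mod 13). Hence c = [6, 2, 5, 11, 4].
  Check: interpolating c through the α_i gives m(x) = 7 + 11·x (degree < 2) with m(α_i) = c_i for every i, so c is indeed a codeword.


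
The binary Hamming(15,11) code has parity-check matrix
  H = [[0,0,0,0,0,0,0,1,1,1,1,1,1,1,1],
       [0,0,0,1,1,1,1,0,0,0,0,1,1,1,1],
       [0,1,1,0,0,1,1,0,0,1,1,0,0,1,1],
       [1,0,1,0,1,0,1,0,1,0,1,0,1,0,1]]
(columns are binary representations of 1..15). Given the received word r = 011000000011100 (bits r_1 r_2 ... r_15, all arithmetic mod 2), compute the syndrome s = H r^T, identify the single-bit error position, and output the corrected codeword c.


s = (1, 0, 1, 1)^T, error position = 11, corrected codeword c = 011000000001100

Compute s = H r^T mod 2 one row at a time:
  s_1 = 0 + 0 + 0 + 1 + 1 + 1 + 0 + 0 = 3 ≡ 1 (mod 2).
  s_2 = 0 + 0 + 0 + 0 + 1 + 1 + 0 + 0 = 2 ≡ 0 (mod 2).
  s_3 = 1 + 1 + 0 + 0 + 0 + 1 + 0 + 0 = 3 ≡ 1 (mod 2).
  s_4 = 0 + 1 + 0 + 0 + 0 + 1 + 1 + 0 = 3 ≡ 1 (mod 2).
s = (1, 0, 1, 1)^T — this equals column 11 of H (binary 1011), so error is at position 11.
Correct: flip bit 11 of r = 011000000011100 to get c = 011000000001100.


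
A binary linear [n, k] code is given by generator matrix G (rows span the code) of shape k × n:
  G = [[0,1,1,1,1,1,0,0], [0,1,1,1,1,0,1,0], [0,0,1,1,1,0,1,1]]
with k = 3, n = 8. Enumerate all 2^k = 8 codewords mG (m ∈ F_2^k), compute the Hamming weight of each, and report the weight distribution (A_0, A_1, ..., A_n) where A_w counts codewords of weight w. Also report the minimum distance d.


Weight distribution: A_0 = 1, A_2 = 2, A_4 = 1, A_5 = 4. Minimum distance d = 2.

Enumerate all 2^3 = 8 messages m ∈ F_2^3.
For each, compute codeword c = mG in F_2^8, then tally its weight.
  m = 000 → c = 00000000, weight = 0.
  m = 100 → c = 01111100, weight = 5.
  m = 010 → c = 01111010, weight = 5.
  m = 110 → c = 00000110, weight = 2.
  m = 001 → c = 00111011, weight = 5.
  m = 101 → c = 01000111, weight = 4.
  m = 011 → c = 01000001, weight = 2.
  m = 111 → c = 00111101, weight = 5.
Tally weights:
  weight 0: 1 codewords.
  weight 2: 2 codewords.
  weight 4: 1 codewords.
  weight 5: 4 codewords.
Minimum distance d = smallest w > 0 with A_w > 0 = 2.
Sanity: Σ A_w = 8 = 2^3 = 8 ✓.


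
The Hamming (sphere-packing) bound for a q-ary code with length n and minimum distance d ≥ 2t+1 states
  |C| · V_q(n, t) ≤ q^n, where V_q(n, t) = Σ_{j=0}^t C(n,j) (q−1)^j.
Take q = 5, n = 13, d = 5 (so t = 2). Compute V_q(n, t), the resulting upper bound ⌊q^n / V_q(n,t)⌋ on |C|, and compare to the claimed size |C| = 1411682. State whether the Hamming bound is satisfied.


V_q(n, t) = 1301, q^n = 1220703125, Hamming bound = 938280, |C| = 1411682 > bound (violated).

Step 1: Compute V_q(n, t) = Σ_{j=0}^2 C(n, j) (q−1)^j.
  j = 0: C(13,0)·(4)^0 = 1·1 = 1.
  j = 1: C(13,1)·(4)^1 = 13·4 = 52.
  j = 2: C(13,2)·(4)^2 = 78·16 = 1248.
  V_q(n, t) = 1 + 52 + 1248 = 1301.
Step 2: q^n = 5^13 = 1220703125.
Step 3: Hamming bound ⌊q^n / V_q(n,t)⌋ = ⌊1220703125/1301⌋ = 938280.
Step 4: Compare |C| = 1411682 to 938280: violated.
The claimed |C| lies above the Hamming bound, so no 5-ary code of length 13 with d ≥ 5 can have 1411682 codewords.


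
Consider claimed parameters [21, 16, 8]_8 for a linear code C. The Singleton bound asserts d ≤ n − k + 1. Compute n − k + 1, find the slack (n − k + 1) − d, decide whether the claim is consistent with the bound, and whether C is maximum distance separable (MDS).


Singleton RHS = n − k + 1 = 6, slack = -2, bound violated (no such code; not MDS).

Singleton bound: d ≤ n − k + 1.
Here n = 21, k = 16, so n − k + 1 = 6.
Given d = 8, check d ≤ 6: NO.
Slack = (n − k + 1) − d = -2.
The slack is negative: d = 8 exceeds n − k + 1 = 6 by 2, so the Singleton bound is violated and no linear [21, 16, 8]_8 code can exist. In particular it is not MDS (MDS requires d = n − k + 1 exactly).
Description: the claimed parameters are [21, 16, 8]_8; such a code would be impossible (violates the Singleton bound).


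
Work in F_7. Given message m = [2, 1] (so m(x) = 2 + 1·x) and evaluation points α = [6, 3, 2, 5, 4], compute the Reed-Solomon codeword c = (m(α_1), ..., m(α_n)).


c = [1, 5, 4, 0, 6]

Message polynomial: m(x) = 2 + 1·x (mod 7).
For each evaluation point α_i, compute m(α_i) mod 7:
  α_1 = 6: Horner steps 1 → 1, so m(6) = 1.
  α_2 = 3: Horner steps 1 → 5, so m(3) = 5.
  α_3 = 2: Horner steps 1 → 4, so m(2) = 4.
  α_4 = 5: Horner steps 1 → 0, so m(5) = 0.
  α_5 = 4: Horner steps 1 → 6, so m(4) = 6.
Codeword c = [1, 5, 4, 0, 6] ∈ F_7^5.


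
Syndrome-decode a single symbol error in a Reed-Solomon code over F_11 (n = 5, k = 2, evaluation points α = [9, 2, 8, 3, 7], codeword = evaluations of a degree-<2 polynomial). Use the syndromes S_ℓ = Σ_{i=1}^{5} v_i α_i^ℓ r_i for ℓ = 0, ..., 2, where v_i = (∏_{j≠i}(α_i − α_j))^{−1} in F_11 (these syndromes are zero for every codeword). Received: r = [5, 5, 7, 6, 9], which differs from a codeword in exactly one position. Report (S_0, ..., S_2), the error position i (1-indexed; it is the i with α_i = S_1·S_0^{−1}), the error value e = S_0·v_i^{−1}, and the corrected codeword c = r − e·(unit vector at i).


S = (8, 5, 10), error at position 2, error magnitude e = 8, c = [5, 8, 7, 6, 9].

Step 1: column multipliers v_i = (∏_{j≠i}(α_i − α_j))^{−1} mod 11.
  i = 1 (α = 9): (9−2)(9−8)(9−3)(9−7) = 7·1·6·2 = 84 ≡ 7, so v_1 = 7^{−1} = 8 (mod 11).
  i = 2 (α = 2): (2−9)(2−8)(2−3)(2−7) = (−7)·(−6)·(−1)·(−5) = 210 ≡ 1, so v_2 = 1^{−1} = 1 (mod 11).
  i = 3 (α = 8): (8−9)(8−2)(8−3)(8−7) = (−1)·6·5·1 = −30 ≡ 3, so v_3 = 3^{−1} = 4 (mod 11).
  i = 4 (α = 3): (3−9)(3−2)(3−8)(3−7) = (−6)·1·(−5)·(−4) = −120 ≡ 1, so v_4 = 1^{−1} = 1 (mod 11).
  i = 5 (α = 7): (7−9)(7−2)(7−8)(7−3) = (−2)·5·(−1)·4 = 40 ≡ 7, so v_5 = 7^{−1} = 8 (mod 11).
  v = [8, 1, 4, 1, 8].
Step 2: syndromes of r = [5, 5, 7, 6, 9] (all sums mod 11).
  S_0 = Σ v_i r_i = 8·5 + 1·5 + 4·7 + 1·6 + 8·9 = 151 ≡ 8.
  S_1 = Σ v_i α_i r_i = 8·9·5 + 1·2·5 + 4·8·7 + 1·3·6 + 8·7·9 = 1116 ≡ 5.
  α_i^2 mod 11 = [4, 4, 9, 9, 5].
  S_2 = Σ v_i α_i^2 r_i = 8·4·5 + 1·4·5 + 4·9·7 + 1·9·6 + 8·5·9 = 846 ≡ 10.
  S = (8, 5, 10) ≠ 0, so r is not a codeword (an error is present).
Step 3: locate the error. For a single error e at position i, S_ℓ = v_i·e·α_i^ℓ, so α_err = S_1/S_0.
  S_0^{−1} = 8^{−1} = 7 (mod 11), so α_err = 5·7 = 35 ≡ 2 = α_2. Error position i = 2.
  Consistency check: S_2/S_1 = 10·9 = 90 ≡ 2 = α_err ✓ (single-error assumption holds).
Step 4: error magnitude e = S_0/v_2 = S_0·∏_{j≠2}(α_2 − α_j) = 8·1 = 8 ≡ 8 (mod 11).
Step 5: correct position 2: c_2 = r_2 − e = 5 − 8 ≡ 8 (mod 11). Hence c = [5, 8, 7, 6, 9].
  Check: interpolating c through the α_i gives m(x) = 1 + 9·x (degree < 2) with m(α_i) = c_i for every i, so c is indeed a codeword.


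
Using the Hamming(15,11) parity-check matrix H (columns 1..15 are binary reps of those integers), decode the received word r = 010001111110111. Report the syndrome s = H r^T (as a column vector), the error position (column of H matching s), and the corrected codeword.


s = (1, 1, 1, 1)^T, error position = 15, corrected codeword c = 010001111110110

Compute s = H r^T mod 2 one row at a time:
  s_1 = 1 + 1 + 1 + 1 + 0 + 1 + 1 + 1 = 7 ≡ 1 (mod 2).
  s_2 = 0 + 0 + 1 + 1 + 0 + 1 + 1 + 1 = 5 ≡ 1 (mod 2).
  s_3 = 1 + 0 + 1 + 1 + 1 + 1 + 1 + 1 = 7 ≡ 1 (mod 2).
  s_4 = 0 + 0 + 0 + 1 + 1 + 1 + 1 + 1 = 5 ≡ 1 (mod 2).
s = (1, 1, 1, 1)^T — this equals column 15 of H (binary 1111), so error is at position 15.
Correct: flip bit 15 of r = 010001111110111 to get c = 010001111110110.


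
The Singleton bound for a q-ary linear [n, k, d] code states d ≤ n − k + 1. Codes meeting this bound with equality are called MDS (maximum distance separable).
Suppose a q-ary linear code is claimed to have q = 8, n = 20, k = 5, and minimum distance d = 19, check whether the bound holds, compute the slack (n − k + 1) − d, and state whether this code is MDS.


Singleton RHS = n − k + 1 = 16, slack = -3, bound violated (no such code; not MDS).

Singleton bound: d ≤ n − k + 1.
Here n = 20, k = 5, so n − k + 1 = 16.
Given d = 19, check d ≤ 16: NO.
Slack = (n − k + 1) − d = -3.
The slack is negative: d = 19 exceeds n − k + 1 = 16 by 3, so the Singleton bound is violated and no linear [20, 5, 19]_8 code can exist. In particular it is not MDS (MDS requires d = n − k + 1 exactly).
Description: the claimed parameters are [20, 5, 19]_8; such a code would be impossible (violates the Singleton bound).


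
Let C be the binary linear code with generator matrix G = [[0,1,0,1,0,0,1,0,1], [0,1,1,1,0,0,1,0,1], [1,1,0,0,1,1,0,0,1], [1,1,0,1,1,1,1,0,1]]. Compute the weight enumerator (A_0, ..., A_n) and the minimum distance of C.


Weight distribution: A_0 = 1, A_1 = 1, A_2 = 2, A_3 = 3, A_4 = 2, A_5 = 3, A_6 = 2, A_7 = 1, A_8 = 1. Minimum distance d = 1.

Enumerate all 2^4 = 16 messages m ∈ F_2^4.
For each, compute codeword c = mG in F_2^9, then tally its weight.
  m = 0000 → c = 000000000, weight = 0.
  m = 1000 → c = 010100101, weight = 4.
  m = 0100 → c = 011100101, weight = 5.
  m = 1100 → c = 001000000, weight = 1.
  m = 0010 → c = 110011001, weight = 5.
  m = 1010 → c = 100111100, weight = 5.
  m = 0110 → c = 101111100, weight = 6.
  m = 1110 → c = 111011001, weight = 6.
  m = 0001 → c = 110111101, weight = 7.
  m = 1001 → c = 100011000, weight = 3.
  m = 0101 → c = 101011000, weight = 4.
  m = 1101 → c = 111111101, weight = 8.
  m = 0011 → c = 000100100, weight = 2.
  m = 1011 → c = 010000001, weight = 2.
  m = 0111 → c = 011000001, weight = 3.
  m = 1111 → c = 001100100, weight = 3.
Tally weights:
  weight 0: 1 codewords.
  weight 1: 1 codewords.
  weight 2: 2 codewords.
  weight 3: 3 codewords.
  weight 4: 2 codewords.
  weight 5: 3 codewords.
  weight 6: 2 codewords.
  weight 7: 1 codewords.
  weight 8: 1 codewords.
Minimum distance d = smallest w > 0 with A_w > 0 = 1.
Sanity: Σ A_w = 16 = 2^4 = 16 ✓.


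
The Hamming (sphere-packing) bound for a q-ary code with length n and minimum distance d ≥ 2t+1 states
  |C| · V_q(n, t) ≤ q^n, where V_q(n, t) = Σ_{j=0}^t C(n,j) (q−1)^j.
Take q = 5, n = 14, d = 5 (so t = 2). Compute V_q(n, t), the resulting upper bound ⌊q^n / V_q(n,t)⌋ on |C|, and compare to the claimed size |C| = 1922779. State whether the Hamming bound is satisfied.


V_q(n, t) = 1513, q^n = 6103515625, Hamming bound = 4034048, |C| = 1922779 ≤ bound (satisfied).

Step 1: Compute V_q(n, t) = Σ_{j=0}^2 C(n, j) (q−1)^j.
  j = 0: C(14,0)·(4)^0 = 1·1 = 1.
  j = 1: C(14,1)·(4)^1 = 14·4 = 56.
  j = 2: C(14,2)·(4)^2 = 91·16 = 1456.
  V_q(n, t) = 1 + 56 + 1456 = 1513.
Step 2: q^n = 5^14 = 6103515625.
Step 3: Hamming bound ⌊q^n / V_q(n,t)⌋ = ⌊6103515625/1513⌋ = 4034048.
Step 4: Compare |C| = 1922779 to 4034048: satisfied.
The claimed |C| lies below the Hamming bound.


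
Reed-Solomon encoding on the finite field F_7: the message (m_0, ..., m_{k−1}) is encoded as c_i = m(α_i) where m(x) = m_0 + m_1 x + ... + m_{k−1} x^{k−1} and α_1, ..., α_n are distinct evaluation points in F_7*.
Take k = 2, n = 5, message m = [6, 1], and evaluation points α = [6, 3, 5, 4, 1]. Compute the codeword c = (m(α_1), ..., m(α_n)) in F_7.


c = [5, 2, 4, 3, 0]

Message polynomial: m(x) = 6 + 1·x (mod 7).
For each evaluation point α_i, compute m(α_i) mod 7:
  α_1 = 6: Horner steps 1 → 5, so m(6) = 5.
  α_2 = 3: Horner steps 1 → 2, so m(3) = 2.
  α_3 = 5: Horner steps 1 → 4, so m(5) = 4.
  α_4 = 4: Horner steps 1 → 3, so m(4) = 3.
  α_5 = 1: Horner steps 1 → 0, so m(1) = 0.
Codeword c = [5, 2, 4, 3, 0] ∈ F_7^5.


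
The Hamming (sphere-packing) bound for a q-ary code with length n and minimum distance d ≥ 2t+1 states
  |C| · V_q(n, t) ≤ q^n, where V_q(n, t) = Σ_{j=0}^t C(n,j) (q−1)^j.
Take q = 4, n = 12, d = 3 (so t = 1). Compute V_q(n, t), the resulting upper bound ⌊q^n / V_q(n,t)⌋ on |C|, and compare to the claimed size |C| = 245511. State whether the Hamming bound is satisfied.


V_q(n, t) = 37, q^n = 16777216, Hamming bound = 453438, |C| = 245511 ≤ bound (satisfied).

Step 1: Compute V_q(n, t) = Σ_{j=0}^1 C(n, j) (q−1)^j.
  j = 0: C(12,0)·(3)^0 = 1·1 = 1.
  j = 1: C(12,1)·(3)^1 = 12·3 = 36.
  V_q(n, t) = 1 + 36 = 37.
Step 2: q^n = 4^12 = 16777216.
Step 3: Hamming bound ⌊q^n / V_q(n,t)⌋ = ⌊16777216/37⌋ = 453438.
Step 4: Compare |C| = 245511 to 453438: satisfied.
The claimed |C| lies below the Hamming bound.


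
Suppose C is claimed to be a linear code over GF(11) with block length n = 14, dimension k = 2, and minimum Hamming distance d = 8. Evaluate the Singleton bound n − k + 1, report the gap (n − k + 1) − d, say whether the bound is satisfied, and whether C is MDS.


Singleton RHS = n − k + 1 = 13, slack = 5, bound satisfied, not MDS.

Singleton bound: d ≤ n − k + 1.
Here n = 14, k = 2, so n − k + 1 = 13.
Given d = 8, check d ≤ 13: YES.
Slack = (n − k + 1) − d = 5.
The code is NOT MDS (slack = 5 > 0).
Description: the claimed parameters are [14, 2, 8]_11; such a code would be non-MDS.


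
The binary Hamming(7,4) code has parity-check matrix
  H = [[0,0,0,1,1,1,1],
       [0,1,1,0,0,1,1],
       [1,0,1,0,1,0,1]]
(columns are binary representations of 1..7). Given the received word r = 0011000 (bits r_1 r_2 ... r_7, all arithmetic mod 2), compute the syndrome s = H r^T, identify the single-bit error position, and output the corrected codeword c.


s = (1, 1, 1)^T, error position = 7, corrected codeword c = 0011001

Compute s = H r^T mod 2 one row at a time:
  s_1 = 1 + 0 + 0 + 0 = 1 ≡ 1 (mod 2).
  s_2 = 0 + 1 + 0 + 0 = 1 ≡ 1 (mod 2).
  s_3 = 0 + 1 + 0 + 0 = 1 ≡ 1 (mod 2).
s = (1, 1, 1)^T — this equals column 7 of H (binary 111), so error is at position 7.
Correct: flip bit 7 of r = 0011000 to get c = 0011001.


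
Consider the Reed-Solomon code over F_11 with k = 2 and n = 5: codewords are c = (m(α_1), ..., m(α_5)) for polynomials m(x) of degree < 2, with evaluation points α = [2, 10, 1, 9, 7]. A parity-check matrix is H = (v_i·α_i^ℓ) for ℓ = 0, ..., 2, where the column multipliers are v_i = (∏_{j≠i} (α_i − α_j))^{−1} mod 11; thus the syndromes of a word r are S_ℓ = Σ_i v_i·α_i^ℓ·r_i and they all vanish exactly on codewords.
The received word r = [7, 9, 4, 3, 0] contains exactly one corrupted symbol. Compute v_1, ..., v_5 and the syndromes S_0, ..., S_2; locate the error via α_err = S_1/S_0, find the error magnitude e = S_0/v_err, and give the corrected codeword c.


S = (7, 8, 6), error at position 4, error magnitude e = 8, c = [7, 9, 4, 6, 0].

Step 1: column multipliers v_i = (∏_{j≠i}(α_i − α_j))^{−1} mod 11.
  i = 1 (α = 2): (2−10)(2−1)(2−9)(2−7) = (−8)·1·(−7)·(−5) = −280 ≡ 6, so v_1 = 6^{−1} = 2 (mod 11).
  i = 2 (α = 10): (10−2)(10−1)(10−9)(10−7) = 8·9·1·3 = 216 ≡ 7, so v_2 = 7^{−1} = 8 (mod 11).
  i = 3 (α = 1): (1−2)(1−10)(1−9)(1−7) = (−1)·(−9)·(−8)·(−6) = 432 ≡ 3, so v_3 = 3^{−1} = 4 (mod 11).
  i = 4 (α = 9): (9−2)(9−10)(9−1)(9−7) = 7·(−1)·8·2 = −112 ≡ 9, so v_4 = 9^{−1} = 5 (mod 11).
  i = 5 (α = 7): (7−2)(7−10)(7−1)(7−9) = 5·(−3)·6·(−2) = 180 ≡ 4, so v_5 = 4^{−1} = 3 (mod 11).
  v = [2, 8, 4, 5, 3].
Step 2: syndromes of r = [7, 9, 4, 3, 0] (all sums mod 11).
  S_0 = Σ v_i r_i = 2·7 + 8·9 + 4·4 + 5·3 + 3·0 = 117 ≡ 7.
  S_1 = Σ v_i α_i r_i = 2·2·7 + 8·10·9 + 4·1·4 + 5·9·3 + 3·7·0 = 899 ≡ 8.
  α_i^2 mod 11 = [4, 1, 1, 4, 5].
  S_2 = Σ v_i α_i^2 r_i = 2·4·7 + 8·1·9 + 4·1·4 + 5·4·3 + 3·5·0 = 204 ≡ 6.
  S = (7, 8, 6) ≠ 0, so r is not a codeword (an error is present).
Step 3: locate the error. For a single error e at position i, S_ℓ = v_i·e·α_i^ℓ, so α_err = S_1/S_0.
  S_0^{−1} = 7^{−1} = 8 (mod 11), so α_err = 8·8 = 64 ≡ 9 = α_4. Error position i = 4.
  Consistency check: S_2/S_1 = 6·7 = 42 ≡ 9 = α_err ✓ (single-error assumption holds).
Step 4: error magnitude e = S_0/v_4 = S_0·∏_{j≠4}(α_4 − α_j) = 7·9 = 63 ≡ 8 (mod 11).
Step 5: correct position 4: c_4 = r_4 − e = 3 − 8 ≡ 6 (mod 11). Hence c = [7, 9, 4, 6, 0].
  Check: interpolating c through the α_i gives m(x) = 1 + 3·x (degree < 2) with m(α_i) = c_i for every i, so c is indeed a codeword.


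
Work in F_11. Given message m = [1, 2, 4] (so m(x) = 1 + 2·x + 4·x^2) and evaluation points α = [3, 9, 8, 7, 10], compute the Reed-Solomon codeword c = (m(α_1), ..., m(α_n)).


c = [10, 2, 9, 2, 3]

Message polynomial: m(x) = 1 + 2·x + 4·x^2 (mod 11).
For each evaluation point α_i, compute m(α_i) mod 11:
  α_1 = 3: Horner steps 4 → 3 → 10, so m(3) = 10.
  α_2 = 9: Horner steps 4 → 5 → 2, so m(9) = 2.
  α_3 = 8: Horner steps 4 → 1 → 9, so m(8) = 9.
  α_4 = 7: Horner steps 4 → 8 → 2, so m(7) = 2.
  α_5 = 10: Horner steps 4 → 9 → 3, so m(10) = 3.
Codeword c = [10, 2, 9, 2, 3] ∈ F_11^5.


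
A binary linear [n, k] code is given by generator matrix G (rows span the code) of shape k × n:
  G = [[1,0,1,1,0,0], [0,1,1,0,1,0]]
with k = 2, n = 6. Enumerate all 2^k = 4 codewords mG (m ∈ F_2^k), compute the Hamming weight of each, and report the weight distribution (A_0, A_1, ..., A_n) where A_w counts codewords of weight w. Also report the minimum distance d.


Weight distribution: A_0 = 1, A_3 = 2, A_4 = 1. Minimum distance d = 3.

Enumerate all 2^2 = 4 messages m ∈ F_2^2.
For each, compute codeword c = mG in F_2^6, then tally its weight.
  m = 00 → c = 000000, weight = 0.
  m = 10 → c = 101100, weight = 3.
  m = 01 → c = 011010, weight = 3.
  m = 11 → c = 110110, weight = 4.
Tally weights:
  weight 0: 1 codewords.
  weight 3: 2 codewords.
  weight 4: 1 codewords.
Minimum distance d = smallest w > 0 with A_w > 0 = 3.
Sanity: Σ A_w = 4 = 2^2 = 4 ✓.


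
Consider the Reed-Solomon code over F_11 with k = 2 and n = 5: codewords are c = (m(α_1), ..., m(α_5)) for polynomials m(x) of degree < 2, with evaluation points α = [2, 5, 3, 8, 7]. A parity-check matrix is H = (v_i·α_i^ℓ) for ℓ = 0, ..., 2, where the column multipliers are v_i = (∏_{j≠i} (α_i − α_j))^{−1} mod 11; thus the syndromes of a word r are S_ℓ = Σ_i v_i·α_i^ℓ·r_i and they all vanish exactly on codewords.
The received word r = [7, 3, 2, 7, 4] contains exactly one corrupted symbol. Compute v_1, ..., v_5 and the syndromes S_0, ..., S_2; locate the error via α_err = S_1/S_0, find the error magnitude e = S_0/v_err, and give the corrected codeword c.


S = (4, 10, 3), error at position 4, error magnitude e = 8, c = [7, 3, 2, 10, 4].

Step 1: column multipliers v_i = (∏_{j≠i}(α_i − α_j))^{−1} mod 11.
  i = 1 (α = 2): (2−5)(2−3)(2−8)(2−7) = (−3)·(−1)·(−6)·(−5) = 90 ≡ 2, so v_1 = 2^{−1} = 6 (mod 11).
  i = 2 (α = 5): (5−2)(5−3)(5−8)(5−7) = 3·2·(−3)·(−2) = 36 ≡ 3, so v_2 = 3^{−1} = 4 (mod 11).
  i = 3 (α = 3): (3−2)(3−5)(3−8)(3−7) = 1·(−2)·(−5)·(−4) = −40 ≡ 4, so v_3 = 4^{−1} = 3 (mod 11).
  i = 4 (α = 8): (8−2)(8−5)(8−3)(8−7) = 6·3·5·1 = 90 ≡ 2, so v_4 = 2^{−1} = 6 (mod 11).
  i = 5 (α = 7): (7−2)(7−5)(7−3)(7−8) = 5·2·4·(−1) = −40 ≡ 4, so v_5 = 4^{−1} = 3 (mod 11).
  v = [6, 4, 3, 6, 3].
Step 2: syndromes of r = [7, 3, 2, 7, 4] (all sums mod 11).
  S_0 = Σ v_i r_i = 6·7 + 4·3 + 3·2 + 6·7 + 3·4 = 114 ≡ 4.
  S_1 = Σ v_i α_i r_i = 6·2·7 + 4·5·3 + 3·3·2 + 6·8·7 + 3·7·4 = 582 ≡ 10.
  α_i^2 mod 11 = [4, 3, 9, 9, 5].
  S_2 = Σ v_i α_i^2 r_i = 6·4·7 + 4·3·3 + 3·9·2 + 6·9·7 + 3·5·4 = 696 ≡ 3.
  S = (4, 10, 3) ≠ 0, so r is not a codeword (an error is present).
Step 3: locate the error. For a single error e at position i, S_ℓ = v_i·e·α_i^ℓ, so α_err = S_1/S_0.
  S_0^{−1} = 4^{−1} = 3 (mod 11), so α_err = 10·3 = 30 ≡ 8 = α_4. Error position i = 4.
  Consistency check: S_2/S_1 = 3·10 = 30 ≡ 8 = α_err ✓ (single-error assumption holds).
Step 4: error magnitude e = S_0/v_4 = S_0·∏_{j≠4}(α_4 − α_j) = 4·2 = 8 ≡ 8 (mod 11).
Step 5: correct position 4: c_4 = r_4 − e = 7 − 8 ≡ 10 (mod 11). Hence c = [7, 3, 2, 10, 4].
  Check: interpolating c through the α_i gives m(x) = 6 + 6·x (degree < 2) with m(α_i) = c_i for every i, so c is indeed a codeword.


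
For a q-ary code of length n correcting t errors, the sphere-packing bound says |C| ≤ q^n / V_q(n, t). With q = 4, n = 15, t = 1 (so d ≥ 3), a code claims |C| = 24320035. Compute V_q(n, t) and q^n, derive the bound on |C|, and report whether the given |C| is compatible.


V_q(n, t) = 46, q^n = 1073741824, Hamming bound = 23342213, |C| = 24320035 > bound (violated).

Step 1: Compute V_q(n, t) = Σ_{j=0}^1 C(n, j) (q−1)^j.
  j = 0: C(15,0)·(3)^0 = 1·1 = 1.
  j = 1: C(15,1)·(3)^1 = 15·3 = 45.
  V_q(n, t) = 1 + 45 = 46.
Step 2: q^n = 4^15 = 1073741824.
Step 3: Hamming bound ⌊q^n / V_q(n,t)⌋ = ⌊1073741824/46⌋ = 23342213.
Step 4: Compare |C| = 24320035 to 23342213: violated.
The claimed |C| lies above the Hamming bound, so no 4-ary code of length 15 with d ≥ 3 can have 24320035 codewords.


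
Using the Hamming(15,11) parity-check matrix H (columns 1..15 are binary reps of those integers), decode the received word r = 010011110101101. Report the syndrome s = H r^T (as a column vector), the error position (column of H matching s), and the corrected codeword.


s = (1, 0, 1, 0)^T, error position = 10, corrected codeword c = 010011110001101

Compute s = H r^T mod 2 one row at a time:
  s_1 = 1 + 0 + 1 + 0 + 1 + 1 + 0 + 1 = 5 ≡ 1 (mod 2).
  s_2 = 0 + 1 + 1 + 1 + 1 + 1 + 0 + 1 = 6 ≡ 0 (mod 2).
  s_3 = 1 + 0 + 1 + 1 + 1 + 0 + 0 + 1 = 5 ≡ 1 (mod 2).
  s_4 = 0 + 0 + 1 + 1 + 0 + 0 + 1 + 1 = 4 ≡ 0 (mod 2).
s = (1, 0, 1, 0)^T — this equals column 10 of H (binary 1010), so error is at position 10.
Correct: flip bit 10 of r = 010011110101101 to get c = 010011110001101.


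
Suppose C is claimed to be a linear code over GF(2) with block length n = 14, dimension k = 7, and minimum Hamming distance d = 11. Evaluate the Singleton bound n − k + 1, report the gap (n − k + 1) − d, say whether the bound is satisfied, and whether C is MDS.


Singleton RHS = n − k + 1 = 8, slack = -3, bound violated (no such code; not MDS).

Singleton bound: d ≤ n − k + 1.
Here n = 14, k = 7, so n − k + 1 = 8.
Given d = 11, check d ≤ 8: NO.
Slack = (n − k + 1) − d = -3.
The slack is negative: d = 11 exceeds n − k + 1 = 8 by 3, so the Singleton bound is violated and no linear [14, 7, 11]_2 code can exist. In particular it is not MDS (MDS requires d = n − k + 1 exactly).
Description: the claimed parameters are [14, 7, 11]_2; such a code would be impossible (violates the Singleton bound).


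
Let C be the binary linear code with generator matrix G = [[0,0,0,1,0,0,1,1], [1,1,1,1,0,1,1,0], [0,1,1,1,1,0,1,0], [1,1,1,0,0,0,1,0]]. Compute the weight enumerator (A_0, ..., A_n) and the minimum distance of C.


Weight distribution: A_0 = 1, A_2 = 1, A_3 = 4, A_4 = 3, A_5 = 4, A_6 = 3. Minimum distance d = 2.

Enumerate all 2^4 = 16 messages m ∈ F_2^4.
For each, compute codeword c = mG in F_2^8, then tally its weight.
  m = 0000 → c = 00000000, weight = 0.
  m = 1000 → c = 00010011, weight = 3.
  m = 0100 → c = 11110110, weight = 6.
  m = 1100 → c = 11100101, weight = 5.
  m = 0010 → c = 01111010, weight = 5.
  m = 1010 → c = 01101001, weight = 4.
  m = 0110 → c = 10001100, weight = 3.
  m = 1110 → c = 10011111, weight = 6.
  m = 0001 → c = 11100010, weight = 4.
  m = 1001 → c = 11110001, weight = 5.
  m = 0101 → c = 00010100, weight = 2.
  m = 1101 → c = 00000111, weight = 3.
  m = 0011 → c = 10011000, weight = 3.
  m = 1011 → c = 10001011, weight = 4.
  m = 0111 → c = 01101110, weight = 5.
  m = 1111 → c = 01111101, weight = 6.
Tally weights:
  weight 0: 1 codewords.
  weight 2: 1 codewords.
  weight 3: 4 codewords.
  weight 4: 3 codewords.
  weight 5: 4 codewords.
  weight 6: 3 codewords.
Minimum distance d = smallest w > 0 with A_w > 0 = 2.
Sanity: Σ A_w = 16 = 2^4 = 16 ✓.


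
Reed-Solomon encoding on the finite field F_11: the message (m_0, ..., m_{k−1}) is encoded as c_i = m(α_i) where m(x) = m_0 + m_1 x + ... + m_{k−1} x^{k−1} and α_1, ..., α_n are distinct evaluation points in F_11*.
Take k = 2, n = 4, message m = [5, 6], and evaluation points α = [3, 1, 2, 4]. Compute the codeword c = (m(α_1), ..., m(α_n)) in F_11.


c = [1, 0, 6, 7]

Message polynomial: m(x) = 5 + 6·x (mod 11).
For each evaluation point α_i, compute m(α_i) mod 11:
  α_1 = 3: Horner steps 6 → 1, so m(3) = 1.
  α_2 = 1: Horner steps 6 → 0, so m(1) = 0.
  α_3 = 2: Horner steps 6 → 6, so m(2) = 6.
  α_4 = 4: Horner steps 6 → 7, so m(4) = 7.
Codeword c = [1, 0, 6, 7] ∈ F_11^4.
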